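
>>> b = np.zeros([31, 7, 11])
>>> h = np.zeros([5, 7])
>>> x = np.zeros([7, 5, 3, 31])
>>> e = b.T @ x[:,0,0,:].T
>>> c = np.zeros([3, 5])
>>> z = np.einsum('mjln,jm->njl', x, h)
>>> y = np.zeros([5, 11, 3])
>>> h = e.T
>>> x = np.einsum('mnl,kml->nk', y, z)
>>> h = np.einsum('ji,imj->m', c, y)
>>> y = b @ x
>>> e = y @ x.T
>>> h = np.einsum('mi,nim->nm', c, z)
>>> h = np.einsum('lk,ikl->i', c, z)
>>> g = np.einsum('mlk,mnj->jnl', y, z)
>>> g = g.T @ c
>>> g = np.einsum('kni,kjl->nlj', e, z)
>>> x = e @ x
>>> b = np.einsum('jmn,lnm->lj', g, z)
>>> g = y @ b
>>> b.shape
(31, 7)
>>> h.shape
(31,)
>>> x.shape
(31, 7, 31)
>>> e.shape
(31, 7, 11)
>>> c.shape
(3, 5)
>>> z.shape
(31, 5, 3)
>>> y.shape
(31, 7, 31)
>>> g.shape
(31, 7, 7)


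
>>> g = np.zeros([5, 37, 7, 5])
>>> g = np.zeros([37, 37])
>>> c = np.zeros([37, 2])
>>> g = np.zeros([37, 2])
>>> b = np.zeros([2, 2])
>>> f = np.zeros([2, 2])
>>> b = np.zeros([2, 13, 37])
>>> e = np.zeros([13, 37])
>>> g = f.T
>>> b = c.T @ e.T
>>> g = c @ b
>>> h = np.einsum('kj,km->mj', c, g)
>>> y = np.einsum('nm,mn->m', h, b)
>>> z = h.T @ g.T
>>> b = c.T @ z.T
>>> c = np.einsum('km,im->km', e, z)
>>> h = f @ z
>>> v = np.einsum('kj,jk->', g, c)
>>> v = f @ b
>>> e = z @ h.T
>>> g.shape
(37, 13)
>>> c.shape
(13, 37)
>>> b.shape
(2, 2)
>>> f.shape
(2, 2)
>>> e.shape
(2, 2)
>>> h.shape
(2, 37)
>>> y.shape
(2,)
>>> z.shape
(2, 37)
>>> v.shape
(2, 2)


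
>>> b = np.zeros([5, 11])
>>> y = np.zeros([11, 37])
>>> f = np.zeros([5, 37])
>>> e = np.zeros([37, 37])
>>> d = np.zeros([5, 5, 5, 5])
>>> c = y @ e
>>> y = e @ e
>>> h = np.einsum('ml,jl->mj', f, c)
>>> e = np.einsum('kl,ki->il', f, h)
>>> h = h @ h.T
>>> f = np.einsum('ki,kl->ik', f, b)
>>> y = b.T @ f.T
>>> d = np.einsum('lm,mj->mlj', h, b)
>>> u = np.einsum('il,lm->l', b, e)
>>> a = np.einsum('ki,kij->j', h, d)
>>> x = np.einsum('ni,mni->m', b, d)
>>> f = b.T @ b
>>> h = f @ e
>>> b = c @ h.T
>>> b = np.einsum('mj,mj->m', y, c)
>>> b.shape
(11,)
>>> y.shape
(11, 37)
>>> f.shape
(11, 11)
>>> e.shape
(11, 37)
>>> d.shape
(5, 5, 11)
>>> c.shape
(11, 37)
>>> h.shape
(11, 37)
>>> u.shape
(11,)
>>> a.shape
(11,)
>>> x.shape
(5,)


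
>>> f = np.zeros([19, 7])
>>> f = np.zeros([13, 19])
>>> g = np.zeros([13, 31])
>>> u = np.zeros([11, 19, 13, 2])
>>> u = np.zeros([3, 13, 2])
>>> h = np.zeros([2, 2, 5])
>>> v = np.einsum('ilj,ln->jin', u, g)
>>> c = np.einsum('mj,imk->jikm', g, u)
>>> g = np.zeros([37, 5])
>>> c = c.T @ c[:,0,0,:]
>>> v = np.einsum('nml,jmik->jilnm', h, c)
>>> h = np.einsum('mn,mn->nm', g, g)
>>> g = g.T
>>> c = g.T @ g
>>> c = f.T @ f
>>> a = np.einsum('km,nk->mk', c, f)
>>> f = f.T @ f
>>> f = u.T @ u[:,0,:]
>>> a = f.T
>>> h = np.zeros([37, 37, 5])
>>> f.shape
(2, 13, 2)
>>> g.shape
(5, 37)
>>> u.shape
(3, 13, 2)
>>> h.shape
(37, 37, 5)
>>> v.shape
(13, 3, 5, 2, 2)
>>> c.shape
(19, 19)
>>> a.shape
(2, 13, 2)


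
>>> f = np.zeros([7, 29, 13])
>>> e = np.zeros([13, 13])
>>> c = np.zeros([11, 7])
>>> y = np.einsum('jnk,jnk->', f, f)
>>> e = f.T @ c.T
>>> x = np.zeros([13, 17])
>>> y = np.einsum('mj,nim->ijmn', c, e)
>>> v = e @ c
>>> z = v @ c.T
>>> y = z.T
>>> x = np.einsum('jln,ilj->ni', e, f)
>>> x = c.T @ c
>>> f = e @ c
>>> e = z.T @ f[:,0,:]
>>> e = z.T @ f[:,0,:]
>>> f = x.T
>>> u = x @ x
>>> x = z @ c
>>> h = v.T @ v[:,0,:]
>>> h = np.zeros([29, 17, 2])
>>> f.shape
(7, 7)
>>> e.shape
(11, 29, 7)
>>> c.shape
(11, 7)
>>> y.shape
(11, 29, 13)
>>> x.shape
(13, 29, 7)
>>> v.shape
(13, 29, 7)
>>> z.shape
(13, 29, 11)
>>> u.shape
(7, 7)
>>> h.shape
(29, 17, 2)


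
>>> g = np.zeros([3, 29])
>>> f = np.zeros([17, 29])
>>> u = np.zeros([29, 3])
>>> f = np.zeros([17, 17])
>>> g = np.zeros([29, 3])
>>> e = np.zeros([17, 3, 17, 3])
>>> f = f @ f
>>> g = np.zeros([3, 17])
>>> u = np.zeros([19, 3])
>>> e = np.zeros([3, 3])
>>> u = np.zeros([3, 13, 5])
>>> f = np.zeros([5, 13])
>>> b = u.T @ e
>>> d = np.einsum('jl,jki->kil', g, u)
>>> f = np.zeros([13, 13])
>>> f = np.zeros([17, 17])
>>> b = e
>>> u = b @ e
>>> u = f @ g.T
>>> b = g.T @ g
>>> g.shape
(3, 17)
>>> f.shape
(17, 17)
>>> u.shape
(17, 3)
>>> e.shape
(3, 3)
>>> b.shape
(17, 17)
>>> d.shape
(13, 5, 17)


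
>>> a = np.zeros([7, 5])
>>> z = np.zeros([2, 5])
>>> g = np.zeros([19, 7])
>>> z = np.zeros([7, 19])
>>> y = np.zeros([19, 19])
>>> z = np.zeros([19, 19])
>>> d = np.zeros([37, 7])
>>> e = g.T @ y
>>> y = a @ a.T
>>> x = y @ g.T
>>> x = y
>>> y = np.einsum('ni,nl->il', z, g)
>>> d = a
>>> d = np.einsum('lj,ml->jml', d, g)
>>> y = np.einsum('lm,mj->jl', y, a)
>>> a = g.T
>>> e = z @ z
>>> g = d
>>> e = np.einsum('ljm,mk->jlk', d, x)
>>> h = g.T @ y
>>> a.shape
(7, 19)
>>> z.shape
(19, 19)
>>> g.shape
(5, 19, 7)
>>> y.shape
(5, 19)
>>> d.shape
(5, 19, 7)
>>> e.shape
(19, 5, 7)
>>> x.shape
(7, 7)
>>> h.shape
(7, 19, 19)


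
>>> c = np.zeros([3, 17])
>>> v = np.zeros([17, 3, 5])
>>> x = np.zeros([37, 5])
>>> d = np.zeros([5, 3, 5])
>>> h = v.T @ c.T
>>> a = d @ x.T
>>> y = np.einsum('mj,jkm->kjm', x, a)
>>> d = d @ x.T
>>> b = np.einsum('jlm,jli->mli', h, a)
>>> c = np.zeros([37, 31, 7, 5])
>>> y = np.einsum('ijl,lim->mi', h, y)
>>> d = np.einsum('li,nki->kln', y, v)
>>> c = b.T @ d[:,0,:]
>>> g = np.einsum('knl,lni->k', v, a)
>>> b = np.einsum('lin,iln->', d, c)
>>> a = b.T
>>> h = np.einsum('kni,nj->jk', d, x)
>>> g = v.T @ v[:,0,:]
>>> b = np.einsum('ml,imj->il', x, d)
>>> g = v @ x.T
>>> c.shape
(37, 3, 17)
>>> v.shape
(17, 3, 5)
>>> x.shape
(37, 5)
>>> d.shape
(3, 37, 17)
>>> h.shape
(5, 3)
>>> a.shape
()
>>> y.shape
(37, 5)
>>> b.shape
(3, 5)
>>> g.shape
(17, 3, 37)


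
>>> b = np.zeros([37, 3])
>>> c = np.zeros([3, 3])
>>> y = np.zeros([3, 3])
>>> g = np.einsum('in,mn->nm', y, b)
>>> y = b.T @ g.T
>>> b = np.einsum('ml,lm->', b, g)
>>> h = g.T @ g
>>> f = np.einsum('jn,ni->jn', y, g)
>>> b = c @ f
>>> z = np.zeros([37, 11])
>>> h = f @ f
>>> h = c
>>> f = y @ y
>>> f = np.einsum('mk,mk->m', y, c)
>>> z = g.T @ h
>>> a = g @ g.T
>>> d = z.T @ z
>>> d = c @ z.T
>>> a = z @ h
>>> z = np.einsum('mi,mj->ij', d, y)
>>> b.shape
(3, 3)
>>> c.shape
(3, 3)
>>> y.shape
(3, 3)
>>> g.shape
(3, 37)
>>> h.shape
(3, 3)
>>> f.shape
(3,)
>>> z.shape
(37, 3)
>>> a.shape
(37, 3)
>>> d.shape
(3, 37)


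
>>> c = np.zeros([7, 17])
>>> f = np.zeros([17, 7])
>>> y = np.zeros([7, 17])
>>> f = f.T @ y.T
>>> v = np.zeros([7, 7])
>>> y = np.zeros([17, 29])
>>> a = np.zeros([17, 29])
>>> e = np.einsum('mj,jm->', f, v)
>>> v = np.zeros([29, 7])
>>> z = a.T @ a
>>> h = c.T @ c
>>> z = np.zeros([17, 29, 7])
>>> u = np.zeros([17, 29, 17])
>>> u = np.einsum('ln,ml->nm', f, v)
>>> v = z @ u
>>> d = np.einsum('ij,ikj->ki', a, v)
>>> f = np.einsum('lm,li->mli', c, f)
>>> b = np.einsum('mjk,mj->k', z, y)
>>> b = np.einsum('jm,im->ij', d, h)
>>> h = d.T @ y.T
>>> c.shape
(7, 17)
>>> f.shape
(17, 7, 7)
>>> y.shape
(17, 29)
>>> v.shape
(17, 29, 29)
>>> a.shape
(17, 29)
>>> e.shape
()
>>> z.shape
(17, 29, 7)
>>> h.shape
(17, 17)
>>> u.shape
(7, 29)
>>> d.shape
(29, 17)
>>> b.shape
(17, 29)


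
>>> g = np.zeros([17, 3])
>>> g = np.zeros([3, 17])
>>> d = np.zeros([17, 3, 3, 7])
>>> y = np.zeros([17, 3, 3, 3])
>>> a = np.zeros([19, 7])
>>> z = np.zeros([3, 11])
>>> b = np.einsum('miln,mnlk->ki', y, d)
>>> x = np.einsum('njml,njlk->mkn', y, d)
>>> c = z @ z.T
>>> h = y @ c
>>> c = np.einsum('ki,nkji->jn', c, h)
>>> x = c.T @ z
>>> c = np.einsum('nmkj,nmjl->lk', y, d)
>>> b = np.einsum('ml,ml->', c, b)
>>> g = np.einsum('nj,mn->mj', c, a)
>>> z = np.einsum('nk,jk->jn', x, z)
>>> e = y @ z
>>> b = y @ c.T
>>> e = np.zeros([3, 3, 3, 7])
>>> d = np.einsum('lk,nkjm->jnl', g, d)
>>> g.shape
(19, 3)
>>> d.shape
(3, 17, 19)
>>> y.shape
(17, 3, 3, 3)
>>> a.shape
(19, 7)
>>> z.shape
(3, 17)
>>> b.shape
(17, 3, 3, 7)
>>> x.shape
(17, 11)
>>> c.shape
(7, 3)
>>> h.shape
(17, 3, 3, 3)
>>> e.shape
(3, 3, 3, 7)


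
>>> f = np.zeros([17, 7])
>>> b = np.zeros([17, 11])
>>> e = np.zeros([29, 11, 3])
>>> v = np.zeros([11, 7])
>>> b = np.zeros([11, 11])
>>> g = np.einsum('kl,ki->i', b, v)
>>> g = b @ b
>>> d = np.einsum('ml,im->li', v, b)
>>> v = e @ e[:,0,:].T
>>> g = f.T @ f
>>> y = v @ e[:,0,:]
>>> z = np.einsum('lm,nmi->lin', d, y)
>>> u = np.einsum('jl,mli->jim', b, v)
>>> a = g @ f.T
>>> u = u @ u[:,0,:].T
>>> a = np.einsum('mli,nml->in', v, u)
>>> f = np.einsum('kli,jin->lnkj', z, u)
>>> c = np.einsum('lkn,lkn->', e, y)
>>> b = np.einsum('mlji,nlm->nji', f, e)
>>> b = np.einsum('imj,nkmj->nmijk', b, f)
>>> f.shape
(3, 11, 7, 11)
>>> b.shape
(3, 7, 29, 11, 11)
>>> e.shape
(29, 11, 3)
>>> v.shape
(29, 11, 29)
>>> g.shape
(7, 7)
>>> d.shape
(7, 11)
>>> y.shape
(29, 11, 3)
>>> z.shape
(7, 3, 29)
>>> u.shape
(11, 29, 11)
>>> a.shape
(29, 11)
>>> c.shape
()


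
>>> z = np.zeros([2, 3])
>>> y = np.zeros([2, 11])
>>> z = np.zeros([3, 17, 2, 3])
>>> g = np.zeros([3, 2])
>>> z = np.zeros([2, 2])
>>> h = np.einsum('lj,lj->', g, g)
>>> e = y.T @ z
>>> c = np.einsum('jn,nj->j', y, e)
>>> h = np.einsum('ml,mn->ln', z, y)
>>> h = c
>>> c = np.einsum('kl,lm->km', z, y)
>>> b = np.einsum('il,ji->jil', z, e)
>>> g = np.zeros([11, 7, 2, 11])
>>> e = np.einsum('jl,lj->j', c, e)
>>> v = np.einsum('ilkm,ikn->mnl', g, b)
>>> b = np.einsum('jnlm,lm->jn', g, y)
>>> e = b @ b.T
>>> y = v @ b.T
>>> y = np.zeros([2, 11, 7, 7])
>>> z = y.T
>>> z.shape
(7, 7, 11, 2)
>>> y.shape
(2, 11, 7, 7)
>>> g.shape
(11, 7, 2, 11)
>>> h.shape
(2,)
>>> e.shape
(11, 11)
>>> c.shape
(2, 11)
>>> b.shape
(11, 7)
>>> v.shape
(11, 2, 7)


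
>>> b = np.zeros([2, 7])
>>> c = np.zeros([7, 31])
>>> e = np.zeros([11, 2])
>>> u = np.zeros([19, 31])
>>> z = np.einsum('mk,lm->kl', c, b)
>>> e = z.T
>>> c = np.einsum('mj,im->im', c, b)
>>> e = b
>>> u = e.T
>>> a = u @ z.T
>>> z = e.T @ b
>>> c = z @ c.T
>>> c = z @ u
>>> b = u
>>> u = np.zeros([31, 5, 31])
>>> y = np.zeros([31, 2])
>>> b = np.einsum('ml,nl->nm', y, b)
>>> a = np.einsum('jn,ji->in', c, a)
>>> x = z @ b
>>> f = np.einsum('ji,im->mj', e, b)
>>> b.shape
(7, 31)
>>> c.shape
(7, 2)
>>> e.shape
(2, 7)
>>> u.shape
(31, 5, 31)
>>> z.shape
(7, 7)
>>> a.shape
(31, 2)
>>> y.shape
(31, 2)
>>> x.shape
(7, 31)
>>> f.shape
(31, 2)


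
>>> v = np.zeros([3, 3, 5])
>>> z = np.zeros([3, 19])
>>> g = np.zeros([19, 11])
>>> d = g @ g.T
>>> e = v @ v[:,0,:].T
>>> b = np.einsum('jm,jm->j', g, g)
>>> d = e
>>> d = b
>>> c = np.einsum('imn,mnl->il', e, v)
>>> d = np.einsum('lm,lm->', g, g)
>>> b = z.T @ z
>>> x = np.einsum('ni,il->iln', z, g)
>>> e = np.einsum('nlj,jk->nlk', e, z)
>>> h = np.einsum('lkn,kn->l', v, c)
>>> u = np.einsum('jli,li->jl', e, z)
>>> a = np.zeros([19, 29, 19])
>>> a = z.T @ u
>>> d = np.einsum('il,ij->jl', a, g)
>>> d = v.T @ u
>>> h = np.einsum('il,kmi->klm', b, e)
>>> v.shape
(3, 3, 5)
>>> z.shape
(3, 19)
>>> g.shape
(19, 11)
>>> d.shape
(5, 3, 3)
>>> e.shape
(3, 3, 19)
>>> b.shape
(19, 19)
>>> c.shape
(3, 5)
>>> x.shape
(19, 11, 3)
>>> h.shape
(3, 19, 3)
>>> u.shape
(3, 3)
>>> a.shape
(19, 3)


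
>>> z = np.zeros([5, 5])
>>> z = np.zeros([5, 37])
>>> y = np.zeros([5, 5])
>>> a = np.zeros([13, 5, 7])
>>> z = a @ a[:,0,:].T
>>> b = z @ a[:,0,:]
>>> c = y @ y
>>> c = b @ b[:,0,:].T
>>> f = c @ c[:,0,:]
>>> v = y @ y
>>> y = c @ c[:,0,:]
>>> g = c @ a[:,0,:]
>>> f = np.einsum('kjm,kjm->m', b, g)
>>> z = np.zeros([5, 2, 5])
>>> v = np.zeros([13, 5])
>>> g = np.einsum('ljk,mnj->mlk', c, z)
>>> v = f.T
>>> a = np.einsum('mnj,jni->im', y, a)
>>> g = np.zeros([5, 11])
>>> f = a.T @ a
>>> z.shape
(5, 2, 5)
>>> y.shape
(13, 5, 13)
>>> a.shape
(7, 13)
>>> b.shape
(13, 5, 7)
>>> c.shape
(13, 5, 13)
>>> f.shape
(13, 13)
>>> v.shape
(7,)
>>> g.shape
(5, 11)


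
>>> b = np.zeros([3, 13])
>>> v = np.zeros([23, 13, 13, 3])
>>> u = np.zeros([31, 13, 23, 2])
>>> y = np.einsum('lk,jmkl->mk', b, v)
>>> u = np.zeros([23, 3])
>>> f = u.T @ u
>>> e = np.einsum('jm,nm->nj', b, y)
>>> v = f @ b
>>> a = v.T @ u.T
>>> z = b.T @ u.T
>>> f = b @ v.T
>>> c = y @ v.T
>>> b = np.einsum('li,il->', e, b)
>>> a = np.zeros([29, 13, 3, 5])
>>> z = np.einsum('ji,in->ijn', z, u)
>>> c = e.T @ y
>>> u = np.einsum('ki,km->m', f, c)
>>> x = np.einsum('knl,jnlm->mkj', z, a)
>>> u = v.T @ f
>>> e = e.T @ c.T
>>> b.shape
()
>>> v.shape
(3, 13)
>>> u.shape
(13, 3)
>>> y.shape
(13, 13)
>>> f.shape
(3, 3)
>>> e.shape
(3, 3)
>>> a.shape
(29, 13, 3, 5)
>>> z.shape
(23, 13, 3)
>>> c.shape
(3, 13)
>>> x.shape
(5, 23, 29)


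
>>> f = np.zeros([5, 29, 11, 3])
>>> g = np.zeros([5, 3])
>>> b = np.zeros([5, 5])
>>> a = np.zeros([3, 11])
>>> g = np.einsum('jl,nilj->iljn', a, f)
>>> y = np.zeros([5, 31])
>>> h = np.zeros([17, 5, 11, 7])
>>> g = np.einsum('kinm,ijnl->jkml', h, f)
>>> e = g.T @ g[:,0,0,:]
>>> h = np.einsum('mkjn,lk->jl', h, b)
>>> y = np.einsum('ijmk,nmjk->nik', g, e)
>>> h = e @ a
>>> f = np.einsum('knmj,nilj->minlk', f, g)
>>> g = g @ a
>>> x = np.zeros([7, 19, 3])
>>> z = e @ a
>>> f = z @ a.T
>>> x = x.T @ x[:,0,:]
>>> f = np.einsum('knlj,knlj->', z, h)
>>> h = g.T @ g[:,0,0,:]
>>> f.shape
()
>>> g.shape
(29, 17, 7, 11)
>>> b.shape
(5, 5)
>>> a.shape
(3, 11)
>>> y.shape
(3, 29, 3)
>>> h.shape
(11, 7, 17, 11)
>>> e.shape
(3, 7, 17, 3)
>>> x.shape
(3, 19, 3)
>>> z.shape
(3, 7, 17, 11)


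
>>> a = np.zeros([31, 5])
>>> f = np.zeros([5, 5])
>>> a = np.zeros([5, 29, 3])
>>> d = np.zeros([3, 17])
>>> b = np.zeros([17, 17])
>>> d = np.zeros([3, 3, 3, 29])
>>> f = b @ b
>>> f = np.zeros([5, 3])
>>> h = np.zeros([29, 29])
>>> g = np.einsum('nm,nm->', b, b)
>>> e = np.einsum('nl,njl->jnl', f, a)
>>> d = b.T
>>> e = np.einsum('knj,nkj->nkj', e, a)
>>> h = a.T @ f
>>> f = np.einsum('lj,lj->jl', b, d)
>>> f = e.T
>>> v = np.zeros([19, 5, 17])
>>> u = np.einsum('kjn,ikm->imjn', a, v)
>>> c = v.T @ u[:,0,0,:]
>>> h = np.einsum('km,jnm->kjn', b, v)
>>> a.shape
(5, 29, 3)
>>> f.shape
(3, 29, 5)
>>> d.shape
(17, 17)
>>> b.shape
(17, 17)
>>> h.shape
(17, 19, 5)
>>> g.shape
()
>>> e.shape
(5, 29, 3)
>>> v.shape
(19, 5, 17)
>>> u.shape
(19, 17, 29, 3)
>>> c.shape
(17, 5, 3)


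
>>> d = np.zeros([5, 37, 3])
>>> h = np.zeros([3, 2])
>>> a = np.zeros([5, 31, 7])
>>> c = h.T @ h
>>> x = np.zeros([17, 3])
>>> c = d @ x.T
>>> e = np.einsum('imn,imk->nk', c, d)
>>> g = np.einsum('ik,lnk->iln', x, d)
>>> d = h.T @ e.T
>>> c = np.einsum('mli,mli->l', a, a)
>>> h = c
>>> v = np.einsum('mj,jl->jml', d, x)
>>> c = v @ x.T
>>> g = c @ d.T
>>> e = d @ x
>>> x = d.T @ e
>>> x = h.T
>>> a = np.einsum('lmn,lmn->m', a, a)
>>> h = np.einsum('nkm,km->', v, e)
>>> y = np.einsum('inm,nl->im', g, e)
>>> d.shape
(2, 17)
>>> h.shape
()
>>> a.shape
(31,)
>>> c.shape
(17, 2, 17)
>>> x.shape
(31,)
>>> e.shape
(2, 3)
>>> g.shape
(17, 2, 2)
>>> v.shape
(17, 2, 3)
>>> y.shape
(17, 2)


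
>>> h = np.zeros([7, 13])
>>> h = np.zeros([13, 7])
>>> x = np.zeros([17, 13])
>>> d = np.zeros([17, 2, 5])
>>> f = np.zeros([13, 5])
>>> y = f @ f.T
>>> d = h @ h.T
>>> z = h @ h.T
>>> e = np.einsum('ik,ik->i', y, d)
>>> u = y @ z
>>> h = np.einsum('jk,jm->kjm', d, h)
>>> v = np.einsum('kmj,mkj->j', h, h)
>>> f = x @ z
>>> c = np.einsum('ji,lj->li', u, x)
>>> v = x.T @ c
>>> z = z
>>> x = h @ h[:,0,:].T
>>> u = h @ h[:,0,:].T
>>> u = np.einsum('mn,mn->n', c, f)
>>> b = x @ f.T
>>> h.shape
(13, 13, 7)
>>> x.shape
(13, 13, 13)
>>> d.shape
(13, 13)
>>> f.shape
(17, 13)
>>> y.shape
(13, 13)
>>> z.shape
(13, 13)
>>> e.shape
(13,)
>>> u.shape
(13,)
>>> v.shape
(13, 13)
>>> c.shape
(17, 13)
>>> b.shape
(13, 13, 17)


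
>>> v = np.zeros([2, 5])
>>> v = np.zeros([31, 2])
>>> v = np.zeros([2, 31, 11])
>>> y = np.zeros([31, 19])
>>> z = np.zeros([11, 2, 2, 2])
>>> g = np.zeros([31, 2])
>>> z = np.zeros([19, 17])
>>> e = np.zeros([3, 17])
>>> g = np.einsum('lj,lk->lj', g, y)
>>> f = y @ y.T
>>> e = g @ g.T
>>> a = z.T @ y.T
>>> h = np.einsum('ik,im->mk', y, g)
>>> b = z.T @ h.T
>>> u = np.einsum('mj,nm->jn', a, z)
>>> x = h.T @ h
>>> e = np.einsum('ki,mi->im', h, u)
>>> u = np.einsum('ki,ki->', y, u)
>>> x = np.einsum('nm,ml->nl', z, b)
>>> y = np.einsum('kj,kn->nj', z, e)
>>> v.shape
(2, 31, 11)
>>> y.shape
(31, 17)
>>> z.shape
(19, 17)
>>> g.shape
(31, 2)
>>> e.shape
(19, 31)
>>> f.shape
(31, 31)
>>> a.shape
(17, 31)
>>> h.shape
(2, 19)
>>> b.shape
(17, 2)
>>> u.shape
()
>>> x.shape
(19, 2)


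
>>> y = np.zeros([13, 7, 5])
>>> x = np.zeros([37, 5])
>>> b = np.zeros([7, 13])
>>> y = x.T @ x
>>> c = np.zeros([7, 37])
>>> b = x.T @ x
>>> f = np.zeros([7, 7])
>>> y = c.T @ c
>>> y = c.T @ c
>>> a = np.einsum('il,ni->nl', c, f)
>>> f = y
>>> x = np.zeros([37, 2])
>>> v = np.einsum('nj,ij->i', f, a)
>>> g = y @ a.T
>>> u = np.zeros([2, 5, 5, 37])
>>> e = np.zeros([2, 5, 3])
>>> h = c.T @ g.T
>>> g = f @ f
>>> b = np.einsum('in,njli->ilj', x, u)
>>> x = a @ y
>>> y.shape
(37, 37)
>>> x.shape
(7, 37)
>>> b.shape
(37, 5, 5)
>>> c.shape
(7, 37)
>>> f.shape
(37, 37)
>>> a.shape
(7, 37)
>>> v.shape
(7,)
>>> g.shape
(37, 37)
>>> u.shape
(2, 5, 5, 37)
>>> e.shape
(2, 5, 3)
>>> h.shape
(37, 37)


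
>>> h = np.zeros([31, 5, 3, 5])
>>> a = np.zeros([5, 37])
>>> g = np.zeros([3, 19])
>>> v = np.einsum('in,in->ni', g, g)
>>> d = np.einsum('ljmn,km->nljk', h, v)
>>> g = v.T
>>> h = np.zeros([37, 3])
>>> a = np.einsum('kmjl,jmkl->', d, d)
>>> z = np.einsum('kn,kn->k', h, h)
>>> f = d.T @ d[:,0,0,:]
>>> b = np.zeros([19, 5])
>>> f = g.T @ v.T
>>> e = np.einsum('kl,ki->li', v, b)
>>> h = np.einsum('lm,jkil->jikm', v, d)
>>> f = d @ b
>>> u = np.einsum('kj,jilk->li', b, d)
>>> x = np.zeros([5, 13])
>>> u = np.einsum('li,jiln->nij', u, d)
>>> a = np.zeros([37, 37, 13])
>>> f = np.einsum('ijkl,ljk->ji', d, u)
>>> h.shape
(5, 5, 31, 3)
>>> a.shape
(37, 37, 13)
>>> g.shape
(3, 19)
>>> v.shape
(19, 3)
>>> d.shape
(5, 31, 5, 19)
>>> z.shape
(37,)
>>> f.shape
(31, 5)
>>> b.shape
(19, 5)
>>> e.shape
(3, 5)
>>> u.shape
(19, 31, 5)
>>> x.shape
(5, 13)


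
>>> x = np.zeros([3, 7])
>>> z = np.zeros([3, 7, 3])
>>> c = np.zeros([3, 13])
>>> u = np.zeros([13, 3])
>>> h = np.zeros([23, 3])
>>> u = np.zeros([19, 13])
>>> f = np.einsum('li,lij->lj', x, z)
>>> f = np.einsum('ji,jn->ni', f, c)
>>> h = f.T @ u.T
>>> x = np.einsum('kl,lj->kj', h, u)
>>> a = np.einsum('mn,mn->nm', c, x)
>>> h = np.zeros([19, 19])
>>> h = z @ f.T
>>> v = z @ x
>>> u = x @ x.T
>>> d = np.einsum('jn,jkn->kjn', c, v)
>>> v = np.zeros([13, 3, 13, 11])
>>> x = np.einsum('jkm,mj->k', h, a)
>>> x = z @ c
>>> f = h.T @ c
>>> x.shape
(3, 7, 13)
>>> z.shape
(3, 7, 3)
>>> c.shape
(3, 13)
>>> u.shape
(3, 3)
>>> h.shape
(3, 7, 13)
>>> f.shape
(13, 7, 13)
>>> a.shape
(13, 3)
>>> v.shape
(13, 3, 13, 11)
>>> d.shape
(7, 3, 13)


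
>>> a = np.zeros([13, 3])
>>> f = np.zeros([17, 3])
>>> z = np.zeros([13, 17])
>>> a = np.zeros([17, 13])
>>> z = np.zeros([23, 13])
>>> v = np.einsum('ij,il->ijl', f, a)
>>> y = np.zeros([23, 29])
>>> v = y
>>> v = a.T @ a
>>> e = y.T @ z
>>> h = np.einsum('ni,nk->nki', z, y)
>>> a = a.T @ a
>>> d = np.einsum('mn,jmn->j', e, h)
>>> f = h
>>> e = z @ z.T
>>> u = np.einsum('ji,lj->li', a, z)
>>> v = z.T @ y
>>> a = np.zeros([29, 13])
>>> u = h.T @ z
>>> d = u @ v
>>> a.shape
(29, 13)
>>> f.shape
(23, 29, 13)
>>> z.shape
(23, 13)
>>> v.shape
(13, 29)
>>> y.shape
(23, 29)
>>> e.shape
(23, 23)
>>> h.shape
(23, 29, 13)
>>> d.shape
(13, 29, 29)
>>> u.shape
(13, 29, 13)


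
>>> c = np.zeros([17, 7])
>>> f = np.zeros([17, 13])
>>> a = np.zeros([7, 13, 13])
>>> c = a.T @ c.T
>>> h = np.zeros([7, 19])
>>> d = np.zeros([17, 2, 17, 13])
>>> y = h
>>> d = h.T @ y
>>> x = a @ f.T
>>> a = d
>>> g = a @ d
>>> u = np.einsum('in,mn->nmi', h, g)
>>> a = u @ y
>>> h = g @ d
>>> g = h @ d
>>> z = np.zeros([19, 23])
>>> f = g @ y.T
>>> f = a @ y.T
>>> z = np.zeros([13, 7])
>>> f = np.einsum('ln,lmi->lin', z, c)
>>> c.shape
(13, 13, 17)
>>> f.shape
(13, 17, 7)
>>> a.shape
(19, 19, 19)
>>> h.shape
(19, 19)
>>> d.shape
(19, 19)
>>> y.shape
(7, 19)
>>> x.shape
(7, 13, 17)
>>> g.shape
(19, 19)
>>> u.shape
(19, 19, 7)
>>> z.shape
(13, 7)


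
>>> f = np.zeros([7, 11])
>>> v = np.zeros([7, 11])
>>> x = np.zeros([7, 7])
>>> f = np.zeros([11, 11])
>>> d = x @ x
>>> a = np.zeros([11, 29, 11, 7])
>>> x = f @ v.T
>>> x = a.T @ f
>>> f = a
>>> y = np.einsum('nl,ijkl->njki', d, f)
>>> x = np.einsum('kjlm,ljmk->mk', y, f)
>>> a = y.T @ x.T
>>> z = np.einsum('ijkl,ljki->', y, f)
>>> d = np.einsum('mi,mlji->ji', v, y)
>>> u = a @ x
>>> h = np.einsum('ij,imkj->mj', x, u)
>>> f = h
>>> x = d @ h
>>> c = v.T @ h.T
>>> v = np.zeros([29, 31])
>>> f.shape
(11, 7)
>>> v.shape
(29, 31)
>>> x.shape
(11, 7)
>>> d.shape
(11, 11)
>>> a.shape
(11, 11, 29, 11)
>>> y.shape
(7, 29, 11, 11)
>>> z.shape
()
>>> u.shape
(11, 11, 29, 7)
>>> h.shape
(11, 7)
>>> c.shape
(11, 11)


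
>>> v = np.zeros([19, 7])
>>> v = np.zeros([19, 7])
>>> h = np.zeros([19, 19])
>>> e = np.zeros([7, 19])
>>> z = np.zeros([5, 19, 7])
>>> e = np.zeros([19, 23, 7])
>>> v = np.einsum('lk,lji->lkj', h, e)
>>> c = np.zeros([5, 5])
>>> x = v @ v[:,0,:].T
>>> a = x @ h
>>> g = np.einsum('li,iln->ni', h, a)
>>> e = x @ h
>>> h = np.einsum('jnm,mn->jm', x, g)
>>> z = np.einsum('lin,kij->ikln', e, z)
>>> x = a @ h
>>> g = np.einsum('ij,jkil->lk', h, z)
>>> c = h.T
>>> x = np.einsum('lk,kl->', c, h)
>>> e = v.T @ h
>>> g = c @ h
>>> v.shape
(19, 19, 23)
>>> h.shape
(19, 19)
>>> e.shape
(23, 19, 19)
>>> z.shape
(19, 5, 19, 19)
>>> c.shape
(19, 19)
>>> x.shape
()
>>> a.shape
(19, 19, 19)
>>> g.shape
(19, 19)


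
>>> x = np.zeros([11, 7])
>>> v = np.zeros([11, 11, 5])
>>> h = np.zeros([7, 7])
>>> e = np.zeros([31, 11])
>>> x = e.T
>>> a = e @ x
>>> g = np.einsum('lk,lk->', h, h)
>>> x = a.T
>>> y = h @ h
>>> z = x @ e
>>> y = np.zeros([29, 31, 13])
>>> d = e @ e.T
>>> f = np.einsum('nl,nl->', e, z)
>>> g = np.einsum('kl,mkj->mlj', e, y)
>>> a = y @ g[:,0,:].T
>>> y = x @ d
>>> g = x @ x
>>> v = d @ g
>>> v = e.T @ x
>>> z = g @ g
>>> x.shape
(31, 31)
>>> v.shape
(11, 31)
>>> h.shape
(7, 7)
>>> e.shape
(31, 11)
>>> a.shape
(29, 31, 29)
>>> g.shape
(31, 31)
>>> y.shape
(31, 31)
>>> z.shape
(31, 31)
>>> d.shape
(31, 31)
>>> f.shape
()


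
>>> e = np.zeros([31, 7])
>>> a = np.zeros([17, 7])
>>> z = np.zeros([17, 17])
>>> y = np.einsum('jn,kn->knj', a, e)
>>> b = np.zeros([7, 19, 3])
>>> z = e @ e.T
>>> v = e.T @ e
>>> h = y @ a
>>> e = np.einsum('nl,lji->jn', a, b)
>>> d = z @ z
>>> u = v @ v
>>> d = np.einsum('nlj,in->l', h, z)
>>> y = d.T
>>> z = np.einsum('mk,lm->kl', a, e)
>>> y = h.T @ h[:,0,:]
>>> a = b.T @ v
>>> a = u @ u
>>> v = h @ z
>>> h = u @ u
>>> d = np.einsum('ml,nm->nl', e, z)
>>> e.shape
(19, 17)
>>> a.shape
(7, 7)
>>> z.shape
(7, 19)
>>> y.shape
(7, 7, 7)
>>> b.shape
(7, 19, 3)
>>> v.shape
(31, 7, 19)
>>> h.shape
(7, 7)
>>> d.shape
(7, 17)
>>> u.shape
(7, 7)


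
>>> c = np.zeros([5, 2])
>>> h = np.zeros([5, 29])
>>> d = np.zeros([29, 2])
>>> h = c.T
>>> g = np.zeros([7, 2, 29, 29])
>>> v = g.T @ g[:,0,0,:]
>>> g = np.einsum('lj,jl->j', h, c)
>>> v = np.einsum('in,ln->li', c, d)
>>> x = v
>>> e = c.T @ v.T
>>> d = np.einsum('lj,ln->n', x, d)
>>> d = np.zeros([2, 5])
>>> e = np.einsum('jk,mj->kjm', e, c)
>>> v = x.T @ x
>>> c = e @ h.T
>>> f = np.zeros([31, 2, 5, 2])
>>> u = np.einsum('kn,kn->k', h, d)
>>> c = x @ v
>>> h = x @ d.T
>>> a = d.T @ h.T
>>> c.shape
(29, 5)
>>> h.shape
(29, 2)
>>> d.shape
(2, 5)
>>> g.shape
(5,)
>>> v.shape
(5, 5)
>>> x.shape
(29, 5)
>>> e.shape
(29, 2, 5)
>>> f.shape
(31, 2, 5, 2)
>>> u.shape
(2,)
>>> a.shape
(5, 29)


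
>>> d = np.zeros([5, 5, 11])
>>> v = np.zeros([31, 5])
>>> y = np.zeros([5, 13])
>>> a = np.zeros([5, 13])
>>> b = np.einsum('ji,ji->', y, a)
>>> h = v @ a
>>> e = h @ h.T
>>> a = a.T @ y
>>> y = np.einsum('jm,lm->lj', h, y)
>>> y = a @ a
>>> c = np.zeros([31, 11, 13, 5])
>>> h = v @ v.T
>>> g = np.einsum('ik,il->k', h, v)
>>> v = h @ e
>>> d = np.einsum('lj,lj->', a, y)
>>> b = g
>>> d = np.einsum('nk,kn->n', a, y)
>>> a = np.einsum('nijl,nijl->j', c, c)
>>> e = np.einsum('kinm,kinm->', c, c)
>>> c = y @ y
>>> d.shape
(13,)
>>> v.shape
(31, 31)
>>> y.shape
(13, 13)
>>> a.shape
(13,)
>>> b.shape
(31,)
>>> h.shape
(31, 31)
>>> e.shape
()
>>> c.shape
(13, 13)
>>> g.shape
(31,)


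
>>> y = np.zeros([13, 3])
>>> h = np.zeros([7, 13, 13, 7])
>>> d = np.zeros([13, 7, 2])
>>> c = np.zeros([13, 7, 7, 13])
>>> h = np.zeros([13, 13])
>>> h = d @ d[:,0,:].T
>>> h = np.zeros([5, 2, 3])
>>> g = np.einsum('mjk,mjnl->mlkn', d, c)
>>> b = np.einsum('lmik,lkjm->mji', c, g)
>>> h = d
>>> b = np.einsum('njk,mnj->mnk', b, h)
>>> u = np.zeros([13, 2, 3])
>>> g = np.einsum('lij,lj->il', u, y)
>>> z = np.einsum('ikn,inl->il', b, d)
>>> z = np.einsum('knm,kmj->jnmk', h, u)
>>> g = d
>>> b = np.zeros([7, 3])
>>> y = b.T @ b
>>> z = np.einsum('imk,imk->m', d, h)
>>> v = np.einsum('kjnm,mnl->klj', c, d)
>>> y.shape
(3, 3)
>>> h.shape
(13, 7, 2)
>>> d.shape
(13, 7, 2)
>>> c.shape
(13, 7, 7, 13)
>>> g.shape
(13, 7, 2)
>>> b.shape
(7, 3)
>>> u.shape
(13, 2, 3)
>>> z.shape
(7,)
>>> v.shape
(13, 2, 7)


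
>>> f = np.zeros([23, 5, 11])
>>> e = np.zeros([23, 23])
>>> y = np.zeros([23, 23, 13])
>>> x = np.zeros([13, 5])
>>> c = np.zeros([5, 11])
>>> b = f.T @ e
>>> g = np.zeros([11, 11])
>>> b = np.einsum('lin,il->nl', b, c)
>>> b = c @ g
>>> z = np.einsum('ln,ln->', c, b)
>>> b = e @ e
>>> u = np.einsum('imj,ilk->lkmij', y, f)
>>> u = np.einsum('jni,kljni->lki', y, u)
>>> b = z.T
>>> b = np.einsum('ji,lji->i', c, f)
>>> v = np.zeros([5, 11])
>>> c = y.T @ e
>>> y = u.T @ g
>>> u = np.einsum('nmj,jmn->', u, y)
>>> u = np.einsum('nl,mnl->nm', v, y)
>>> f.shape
(23, 5, 11)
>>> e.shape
(23, 23)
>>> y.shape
(13, 5, 11)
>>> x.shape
(13, 5)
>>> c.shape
(13, 23, 23)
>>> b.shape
(11,)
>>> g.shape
(11, 11)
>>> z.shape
()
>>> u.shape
(5, 13)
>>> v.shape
(5, 11)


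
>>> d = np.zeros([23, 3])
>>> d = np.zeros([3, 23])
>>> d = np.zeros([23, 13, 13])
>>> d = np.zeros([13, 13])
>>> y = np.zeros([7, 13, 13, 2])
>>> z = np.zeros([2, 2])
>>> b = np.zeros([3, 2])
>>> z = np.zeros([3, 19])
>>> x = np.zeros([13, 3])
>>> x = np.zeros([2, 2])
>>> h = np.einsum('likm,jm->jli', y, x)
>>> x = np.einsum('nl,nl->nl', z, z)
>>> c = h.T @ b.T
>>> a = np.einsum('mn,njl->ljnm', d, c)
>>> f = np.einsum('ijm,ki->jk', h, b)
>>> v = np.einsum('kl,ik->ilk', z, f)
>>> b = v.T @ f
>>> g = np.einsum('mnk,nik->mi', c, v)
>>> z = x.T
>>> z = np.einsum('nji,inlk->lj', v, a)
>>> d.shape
(13, 13)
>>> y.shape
(7, 13, 13, 2)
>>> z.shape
(13, 19)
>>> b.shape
(3, 19, 3)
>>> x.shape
(3, 19)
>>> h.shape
(2, 7, 13)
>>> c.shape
(13, 7, 3)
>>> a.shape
(3, 7, 13, 13)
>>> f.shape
(7, 3)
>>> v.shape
(7, 19, 3)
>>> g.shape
(13, 19)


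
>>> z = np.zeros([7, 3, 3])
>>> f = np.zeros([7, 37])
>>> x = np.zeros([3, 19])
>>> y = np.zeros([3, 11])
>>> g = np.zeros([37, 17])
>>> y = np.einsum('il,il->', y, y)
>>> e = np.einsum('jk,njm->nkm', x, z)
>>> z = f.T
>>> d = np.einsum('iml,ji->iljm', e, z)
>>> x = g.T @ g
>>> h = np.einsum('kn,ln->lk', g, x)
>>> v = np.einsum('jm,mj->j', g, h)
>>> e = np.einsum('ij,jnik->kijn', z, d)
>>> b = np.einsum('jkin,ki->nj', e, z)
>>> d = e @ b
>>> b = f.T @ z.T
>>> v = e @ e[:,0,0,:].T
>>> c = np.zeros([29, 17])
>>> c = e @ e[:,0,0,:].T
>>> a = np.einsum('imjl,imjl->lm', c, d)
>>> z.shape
(37, 7)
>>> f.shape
(7, 37)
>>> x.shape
(17, 17)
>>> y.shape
()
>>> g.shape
(37, 17)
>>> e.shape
(19, 37, 7, 3)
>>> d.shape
(19, 37, 7, 19)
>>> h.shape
(17, 37)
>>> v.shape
(19, 37, 7, 19)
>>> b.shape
(37, 37)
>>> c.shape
(19, 37, 7, 19)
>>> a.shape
(19, 37)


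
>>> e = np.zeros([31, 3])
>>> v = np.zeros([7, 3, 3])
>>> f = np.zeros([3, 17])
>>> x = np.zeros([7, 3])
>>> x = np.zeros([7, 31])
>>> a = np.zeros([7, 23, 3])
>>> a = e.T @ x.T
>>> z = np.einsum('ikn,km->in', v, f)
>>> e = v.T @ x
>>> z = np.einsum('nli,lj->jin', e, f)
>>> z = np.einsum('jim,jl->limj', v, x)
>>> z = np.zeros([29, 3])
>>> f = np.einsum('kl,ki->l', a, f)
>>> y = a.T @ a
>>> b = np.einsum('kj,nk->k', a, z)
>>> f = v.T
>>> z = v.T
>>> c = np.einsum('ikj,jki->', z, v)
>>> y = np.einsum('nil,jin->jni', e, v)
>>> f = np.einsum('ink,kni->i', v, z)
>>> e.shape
(3, 3, 31)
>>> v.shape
(7, 3, 3)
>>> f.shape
(7,)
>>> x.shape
(7, 31)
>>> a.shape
(3, 7)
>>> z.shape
(3, 3, 7)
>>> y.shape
(7, 3, 3)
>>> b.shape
(3,)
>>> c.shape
()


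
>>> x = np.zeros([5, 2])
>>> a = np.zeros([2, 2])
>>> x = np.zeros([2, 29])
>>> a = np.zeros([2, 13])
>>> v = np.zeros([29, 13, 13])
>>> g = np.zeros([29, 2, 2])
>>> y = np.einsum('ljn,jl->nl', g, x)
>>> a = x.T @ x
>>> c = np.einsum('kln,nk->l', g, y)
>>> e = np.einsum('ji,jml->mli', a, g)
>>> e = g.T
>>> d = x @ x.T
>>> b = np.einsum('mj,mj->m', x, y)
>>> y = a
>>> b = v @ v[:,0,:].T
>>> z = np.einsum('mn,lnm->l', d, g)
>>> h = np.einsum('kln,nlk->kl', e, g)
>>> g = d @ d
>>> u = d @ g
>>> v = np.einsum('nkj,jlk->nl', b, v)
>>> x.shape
(2, 29)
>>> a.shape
(29, 29)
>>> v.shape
(29, 13)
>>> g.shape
(2, 2)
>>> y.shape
(29, 29)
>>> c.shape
(2,)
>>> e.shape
(2, 2, 29)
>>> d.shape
(2, 2)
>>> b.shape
(29, 13, 29)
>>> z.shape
(29,)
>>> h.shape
(2, 2)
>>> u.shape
(2, 2)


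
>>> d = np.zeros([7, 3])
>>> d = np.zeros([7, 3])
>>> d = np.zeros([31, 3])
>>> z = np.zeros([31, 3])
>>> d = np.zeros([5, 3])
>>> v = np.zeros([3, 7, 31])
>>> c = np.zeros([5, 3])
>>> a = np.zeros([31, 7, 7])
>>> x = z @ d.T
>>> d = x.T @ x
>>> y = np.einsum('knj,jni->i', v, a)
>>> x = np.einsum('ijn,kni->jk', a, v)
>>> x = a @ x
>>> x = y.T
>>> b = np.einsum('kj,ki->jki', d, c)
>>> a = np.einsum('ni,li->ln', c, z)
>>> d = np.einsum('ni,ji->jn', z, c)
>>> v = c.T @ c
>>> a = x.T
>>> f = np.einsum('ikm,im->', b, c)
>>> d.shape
(5, 31)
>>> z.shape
(31, 3)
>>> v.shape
(3, 3)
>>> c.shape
(5, 3)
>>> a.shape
(7,)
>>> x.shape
(7,)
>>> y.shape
(7,)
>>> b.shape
(5, 5, 3)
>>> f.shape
()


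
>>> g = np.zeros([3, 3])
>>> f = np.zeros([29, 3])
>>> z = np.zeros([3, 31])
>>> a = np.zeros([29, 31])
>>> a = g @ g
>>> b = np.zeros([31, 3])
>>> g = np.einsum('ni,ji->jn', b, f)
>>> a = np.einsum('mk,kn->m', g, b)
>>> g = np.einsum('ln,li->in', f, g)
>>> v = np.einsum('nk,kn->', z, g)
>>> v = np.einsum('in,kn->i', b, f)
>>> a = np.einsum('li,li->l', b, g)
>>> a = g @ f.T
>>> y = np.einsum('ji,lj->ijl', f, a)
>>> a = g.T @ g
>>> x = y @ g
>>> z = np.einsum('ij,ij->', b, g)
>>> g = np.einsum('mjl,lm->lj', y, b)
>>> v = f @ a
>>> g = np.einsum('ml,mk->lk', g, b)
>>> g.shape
(29, 3)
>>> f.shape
(29, 3)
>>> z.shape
()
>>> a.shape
(3, 3)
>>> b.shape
(31, 3)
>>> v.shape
(29, 3)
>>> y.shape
(3, 29, 31)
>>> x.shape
(3, 29, 3)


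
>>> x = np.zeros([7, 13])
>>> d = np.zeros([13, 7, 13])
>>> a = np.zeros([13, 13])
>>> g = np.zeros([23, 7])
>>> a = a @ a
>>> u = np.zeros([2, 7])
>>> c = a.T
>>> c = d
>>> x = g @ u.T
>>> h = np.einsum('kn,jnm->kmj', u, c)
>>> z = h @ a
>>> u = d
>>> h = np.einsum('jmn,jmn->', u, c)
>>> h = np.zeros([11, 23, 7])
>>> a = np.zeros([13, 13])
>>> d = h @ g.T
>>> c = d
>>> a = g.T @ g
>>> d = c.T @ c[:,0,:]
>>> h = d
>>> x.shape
(23, 2)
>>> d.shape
(23, 23, 23)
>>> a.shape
(7, 7)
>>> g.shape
(23, 7)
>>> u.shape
(13, 7, 13)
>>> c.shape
(11, 23, 23)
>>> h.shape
(23, 23, 23)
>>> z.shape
(2, 13, 13)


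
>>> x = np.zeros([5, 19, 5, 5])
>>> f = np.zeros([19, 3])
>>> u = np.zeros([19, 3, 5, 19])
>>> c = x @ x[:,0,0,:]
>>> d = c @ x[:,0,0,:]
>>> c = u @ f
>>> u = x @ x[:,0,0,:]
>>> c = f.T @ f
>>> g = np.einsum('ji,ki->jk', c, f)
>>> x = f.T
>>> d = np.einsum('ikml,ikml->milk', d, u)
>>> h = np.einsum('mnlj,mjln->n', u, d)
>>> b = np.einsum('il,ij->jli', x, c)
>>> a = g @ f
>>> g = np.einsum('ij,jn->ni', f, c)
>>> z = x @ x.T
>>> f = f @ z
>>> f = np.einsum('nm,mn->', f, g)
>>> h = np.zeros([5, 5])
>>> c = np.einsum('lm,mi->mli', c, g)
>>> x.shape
(3, 19)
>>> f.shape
()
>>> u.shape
(5, 19, 5, 5)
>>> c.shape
(3, 3, 19)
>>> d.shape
(5, 5, 5, 19)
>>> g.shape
(3, 19)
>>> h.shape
(5, 5)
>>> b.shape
(3, 19, 3)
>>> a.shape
(3, 3)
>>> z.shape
(3, 3)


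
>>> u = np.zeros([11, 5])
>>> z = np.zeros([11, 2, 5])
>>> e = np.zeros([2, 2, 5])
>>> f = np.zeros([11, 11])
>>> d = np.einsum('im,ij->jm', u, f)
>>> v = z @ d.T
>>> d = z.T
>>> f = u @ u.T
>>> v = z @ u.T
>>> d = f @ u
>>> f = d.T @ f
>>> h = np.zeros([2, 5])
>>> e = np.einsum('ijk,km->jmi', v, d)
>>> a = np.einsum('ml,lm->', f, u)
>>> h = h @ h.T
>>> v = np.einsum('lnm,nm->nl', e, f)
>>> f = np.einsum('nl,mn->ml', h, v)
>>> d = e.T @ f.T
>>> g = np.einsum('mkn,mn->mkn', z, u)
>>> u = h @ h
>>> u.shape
(2, 2)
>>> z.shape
(11, 2, 5)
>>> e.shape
(2, 5, 11)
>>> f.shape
(5, 2)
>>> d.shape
(11, 5, 5)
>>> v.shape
(5, 2)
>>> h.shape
(2, 2)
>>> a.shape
()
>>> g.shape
(11, 2, 5)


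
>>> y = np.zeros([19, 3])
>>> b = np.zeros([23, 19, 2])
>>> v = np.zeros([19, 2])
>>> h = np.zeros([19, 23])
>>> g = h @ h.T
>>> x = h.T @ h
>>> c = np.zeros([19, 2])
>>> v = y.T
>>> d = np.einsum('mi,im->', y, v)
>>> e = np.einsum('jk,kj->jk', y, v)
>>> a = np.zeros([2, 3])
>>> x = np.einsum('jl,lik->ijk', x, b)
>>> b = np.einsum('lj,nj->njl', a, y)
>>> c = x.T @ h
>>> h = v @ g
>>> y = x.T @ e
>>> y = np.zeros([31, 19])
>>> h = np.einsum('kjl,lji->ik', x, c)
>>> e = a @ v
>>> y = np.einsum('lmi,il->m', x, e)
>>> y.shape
(23,)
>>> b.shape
(19, 3, 2)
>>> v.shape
(3, 19)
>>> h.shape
(23, 19)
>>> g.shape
(19, 19)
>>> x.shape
(19, 23, 2)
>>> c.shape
(2, 23, 23)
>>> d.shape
()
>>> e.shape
(2, 19)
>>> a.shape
(2, 3)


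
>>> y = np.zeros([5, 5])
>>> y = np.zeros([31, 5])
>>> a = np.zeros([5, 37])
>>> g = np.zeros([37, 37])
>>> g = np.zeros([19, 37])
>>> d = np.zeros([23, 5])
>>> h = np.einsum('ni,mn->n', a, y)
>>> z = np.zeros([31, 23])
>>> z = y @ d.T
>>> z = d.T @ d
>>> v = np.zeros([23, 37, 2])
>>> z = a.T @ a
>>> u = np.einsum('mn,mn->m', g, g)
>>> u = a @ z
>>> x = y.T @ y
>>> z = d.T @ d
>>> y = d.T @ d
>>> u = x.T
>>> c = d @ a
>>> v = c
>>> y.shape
(5, 5)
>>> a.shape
(5, 37)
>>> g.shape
(19, 37)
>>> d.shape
(23, 5)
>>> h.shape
(5,)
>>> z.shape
(5, 5)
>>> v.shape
(23, 37)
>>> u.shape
(5, 5)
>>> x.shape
(5, 5)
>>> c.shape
(23, 37)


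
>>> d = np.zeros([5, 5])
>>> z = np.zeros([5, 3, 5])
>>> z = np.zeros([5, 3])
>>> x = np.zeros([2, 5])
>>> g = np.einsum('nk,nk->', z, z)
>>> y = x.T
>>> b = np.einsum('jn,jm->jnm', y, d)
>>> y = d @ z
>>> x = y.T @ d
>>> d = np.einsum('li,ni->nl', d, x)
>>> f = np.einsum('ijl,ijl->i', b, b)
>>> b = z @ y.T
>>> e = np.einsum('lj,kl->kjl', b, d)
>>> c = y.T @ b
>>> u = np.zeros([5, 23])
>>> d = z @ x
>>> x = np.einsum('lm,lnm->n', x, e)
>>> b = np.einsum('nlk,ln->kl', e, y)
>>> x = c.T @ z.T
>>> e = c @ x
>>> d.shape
(5, 5)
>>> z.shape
(5, 3)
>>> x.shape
(5, 5)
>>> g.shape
()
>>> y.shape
(5, 3)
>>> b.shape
(5, 5)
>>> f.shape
(5,)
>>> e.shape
(3, 5)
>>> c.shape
(3, 5)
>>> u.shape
(5, 23)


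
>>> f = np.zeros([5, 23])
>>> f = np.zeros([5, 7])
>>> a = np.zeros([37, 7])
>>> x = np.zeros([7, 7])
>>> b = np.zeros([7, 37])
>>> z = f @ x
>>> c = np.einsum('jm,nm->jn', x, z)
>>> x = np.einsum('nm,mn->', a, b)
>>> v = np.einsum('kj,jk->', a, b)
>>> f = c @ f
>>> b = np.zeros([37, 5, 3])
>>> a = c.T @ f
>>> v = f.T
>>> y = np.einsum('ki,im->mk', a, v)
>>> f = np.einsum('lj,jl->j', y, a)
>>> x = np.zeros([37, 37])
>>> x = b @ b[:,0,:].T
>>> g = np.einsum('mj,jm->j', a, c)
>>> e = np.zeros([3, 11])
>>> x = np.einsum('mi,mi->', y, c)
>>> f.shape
(5,)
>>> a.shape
(5, 7)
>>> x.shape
()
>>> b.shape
(37, 5, 3)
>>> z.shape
(5, 7)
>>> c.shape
(7, 5)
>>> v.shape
(7, 7)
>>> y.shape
(7, 5)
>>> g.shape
(7,)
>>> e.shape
(3, 11)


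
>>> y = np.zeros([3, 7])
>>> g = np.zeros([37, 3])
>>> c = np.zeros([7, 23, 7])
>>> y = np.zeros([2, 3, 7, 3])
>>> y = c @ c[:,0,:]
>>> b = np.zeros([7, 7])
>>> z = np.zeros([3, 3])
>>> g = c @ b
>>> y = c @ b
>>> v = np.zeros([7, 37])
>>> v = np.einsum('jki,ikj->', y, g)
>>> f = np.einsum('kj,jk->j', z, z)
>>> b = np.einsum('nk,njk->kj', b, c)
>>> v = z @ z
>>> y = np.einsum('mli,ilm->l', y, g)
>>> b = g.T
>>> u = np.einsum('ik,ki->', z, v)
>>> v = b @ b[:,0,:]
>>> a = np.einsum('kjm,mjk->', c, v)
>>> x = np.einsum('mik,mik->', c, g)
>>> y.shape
(23,)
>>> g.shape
(7, 23, 7)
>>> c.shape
(7, 23, 7)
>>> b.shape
(7, 23, 7)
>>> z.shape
(3, 3)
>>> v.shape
(7, 23, 7)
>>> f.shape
(3,)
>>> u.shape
()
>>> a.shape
()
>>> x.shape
()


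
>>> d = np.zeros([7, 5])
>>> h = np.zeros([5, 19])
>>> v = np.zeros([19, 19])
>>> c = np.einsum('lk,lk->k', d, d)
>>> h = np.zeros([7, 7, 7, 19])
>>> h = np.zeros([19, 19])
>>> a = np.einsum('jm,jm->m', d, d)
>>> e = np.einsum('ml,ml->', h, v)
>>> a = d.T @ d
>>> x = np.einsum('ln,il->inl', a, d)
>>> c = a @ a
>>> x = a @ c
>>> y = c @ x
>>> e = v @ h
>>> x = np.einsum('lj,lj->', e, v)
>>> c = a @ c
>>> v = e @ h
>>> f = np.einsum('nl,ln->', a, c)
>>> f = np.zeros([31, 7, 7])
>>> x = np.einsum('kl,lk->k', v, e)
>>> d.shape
(7, 5)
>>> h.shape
(19, 19)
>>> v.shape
(19, 19)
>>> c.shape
(5, 5)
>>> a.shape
(5, 5)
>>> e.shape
(19, 19)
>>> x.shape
(19,)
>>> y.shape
(5, 5)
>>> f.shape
(31, 7, 7)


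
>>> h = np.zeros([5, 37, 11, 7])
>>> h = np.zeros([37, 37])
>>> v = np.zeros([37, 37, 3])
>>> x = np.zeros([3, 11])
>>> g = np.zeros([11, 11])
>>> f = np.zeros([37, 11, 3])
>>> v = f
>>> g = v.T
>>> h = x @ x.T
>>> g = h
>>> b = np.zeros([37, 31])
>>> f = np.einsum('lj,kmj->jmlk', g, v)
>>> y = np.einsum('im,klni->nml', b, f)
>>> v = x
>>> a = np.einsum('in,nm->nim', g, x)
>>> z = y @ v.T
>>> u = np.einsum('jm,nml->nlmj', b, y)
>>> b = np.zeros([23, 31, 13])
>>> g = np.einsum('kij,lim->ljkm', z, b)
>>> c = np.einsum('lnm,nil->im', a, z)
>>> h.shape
(3, 3)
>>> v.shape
(3, 11)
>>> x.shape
(3, 11)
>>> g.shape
(23, 3, 3, 13)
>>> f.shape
(3, 11, 3, 37)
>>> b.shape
(23, 31, 13)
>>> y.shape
(3, 31, 11)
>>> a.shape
(3, 3, 11)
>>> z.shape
(3, 31, 3)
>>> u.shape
(3, 11, 31, 37)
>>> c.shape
(31, 11)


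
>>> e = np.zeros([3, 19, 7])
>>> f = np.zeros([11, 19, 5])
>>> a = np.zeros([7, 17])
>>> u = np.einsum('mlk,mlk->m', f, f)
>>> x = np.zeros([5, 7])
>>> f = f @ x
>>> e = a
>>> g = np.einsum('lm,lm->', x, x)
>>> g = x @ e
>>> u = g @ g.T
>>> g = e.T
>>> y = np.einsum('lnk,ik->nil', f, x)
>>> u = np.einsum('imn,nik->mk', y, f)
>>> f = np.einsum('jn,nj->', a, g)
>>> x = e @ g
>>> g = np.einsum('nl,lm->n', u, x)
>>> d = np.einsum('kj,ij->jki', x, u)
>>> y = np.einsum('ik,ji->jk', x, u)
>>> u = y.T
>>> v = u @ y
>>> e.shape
(7, 17)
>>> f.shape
()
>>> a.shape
(7, 17)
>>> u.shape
(7, 5)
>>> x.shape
(7, 7)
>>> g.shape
(5,)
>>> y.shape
(5, 7)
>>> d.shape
(7, 7, 5)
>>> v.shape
(7, 7)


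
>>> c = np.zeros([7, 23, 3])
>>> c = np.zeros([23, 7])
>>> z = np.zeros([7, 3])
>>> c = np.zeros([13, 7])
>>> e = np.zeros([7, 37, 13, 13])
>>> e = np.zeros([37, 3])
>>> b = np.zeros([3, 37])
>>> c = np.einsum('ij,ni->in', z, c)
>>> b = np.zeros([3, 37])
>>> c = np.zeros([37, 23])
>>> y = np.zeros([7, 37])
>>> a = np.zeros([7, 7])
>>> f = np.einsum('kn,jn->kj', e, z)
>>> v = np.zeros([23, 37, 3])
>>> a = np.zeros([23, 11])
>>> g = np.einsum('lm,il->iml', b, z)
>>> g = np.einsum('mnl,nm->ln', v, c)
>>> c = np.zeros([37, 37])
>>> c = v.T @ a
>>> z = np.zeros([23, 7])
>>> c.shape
(3, 37, 11)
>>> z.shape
(23, 7)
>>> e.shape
(37, 3)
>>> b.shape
(3, 37)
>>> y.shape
(7, 37)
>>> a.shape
(23, 11)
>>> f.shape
(37, 7)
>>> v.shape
(23, 37, 3)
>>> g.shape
(3, 37)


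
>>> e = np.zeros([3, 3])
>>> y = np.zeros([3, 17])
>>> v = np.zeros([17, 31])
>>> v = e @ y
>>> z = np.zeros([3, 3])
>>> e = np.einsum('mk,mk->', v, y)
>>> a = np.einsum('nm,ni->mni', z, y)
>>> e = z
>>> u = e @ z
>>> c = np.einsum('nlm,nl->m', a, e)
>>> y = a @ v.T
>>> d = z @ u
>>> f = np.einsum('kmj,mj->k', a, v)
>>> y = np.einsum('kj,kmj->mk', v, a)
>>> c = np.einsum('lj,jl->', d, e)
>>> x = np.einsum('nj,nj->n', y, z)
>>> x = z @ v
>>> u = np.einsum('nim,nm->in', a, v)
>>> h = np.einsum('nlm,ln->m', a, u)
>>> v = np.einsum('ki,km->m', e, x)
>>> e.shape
(3, 3)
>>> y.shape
(3, 3)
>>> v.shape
(17,)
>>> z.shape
(3, 3)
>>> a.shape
(3, 3, 17)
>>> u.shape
(3, 3)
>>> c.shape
()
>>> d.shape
(3, 3)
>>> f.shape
(3,)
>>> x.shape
(3, 17)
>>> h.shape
(17,)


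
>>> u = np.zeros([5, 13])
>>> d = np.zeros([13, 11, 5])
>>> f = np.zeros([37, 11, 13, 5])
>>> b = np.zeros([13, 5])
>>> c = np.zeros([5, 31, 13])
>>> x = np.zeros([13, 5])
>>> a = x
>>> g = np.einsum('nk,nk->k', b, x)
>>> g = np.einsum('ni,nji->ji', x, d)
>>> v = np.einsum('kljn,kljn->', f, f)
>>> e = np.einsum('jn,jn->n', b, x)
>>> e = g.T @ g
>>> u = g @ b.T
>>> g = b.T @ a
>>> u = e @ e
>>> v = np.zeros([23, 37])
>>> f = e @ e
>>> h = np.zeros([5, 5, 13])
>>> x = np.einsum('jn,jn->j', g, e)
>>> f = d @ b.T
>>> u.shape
(5, 5)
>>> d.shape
(13, 11, 5)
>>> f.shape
(13, 11, 13)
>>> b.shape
(13, 5)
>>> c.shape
(5, 31, 13)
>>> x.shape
(5,)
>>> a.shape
(13, 5)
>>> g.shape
(5, 5)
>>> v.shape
(23, 37)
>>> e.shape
(5, 5)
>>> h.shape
(5, 5, 13)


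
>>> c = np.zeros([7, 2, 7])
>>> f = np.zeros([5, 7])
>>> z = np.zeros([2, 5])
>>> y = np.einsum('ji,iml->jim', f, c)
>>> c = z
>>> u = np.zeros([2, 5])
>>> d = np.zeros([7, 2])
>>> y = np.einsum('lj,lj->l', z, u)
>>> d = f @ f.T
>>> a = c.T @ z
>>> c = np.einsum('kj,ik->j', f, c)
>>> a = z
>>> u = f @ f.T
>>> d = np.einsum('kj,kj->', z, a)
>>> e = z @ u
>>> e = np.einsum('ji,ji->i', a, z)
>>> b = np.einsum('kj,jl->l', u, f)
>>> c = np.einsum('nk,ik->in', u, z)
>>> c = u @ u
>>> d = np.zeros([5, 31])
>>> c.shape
(5, 5)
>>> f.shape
(5, 7)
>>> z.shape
(2, 5)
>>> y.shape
(2,)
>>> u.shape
(5, 5)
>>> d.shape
(5, 31)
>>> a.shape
(2, 5)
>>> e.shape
(5,)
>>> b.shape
(7,)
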